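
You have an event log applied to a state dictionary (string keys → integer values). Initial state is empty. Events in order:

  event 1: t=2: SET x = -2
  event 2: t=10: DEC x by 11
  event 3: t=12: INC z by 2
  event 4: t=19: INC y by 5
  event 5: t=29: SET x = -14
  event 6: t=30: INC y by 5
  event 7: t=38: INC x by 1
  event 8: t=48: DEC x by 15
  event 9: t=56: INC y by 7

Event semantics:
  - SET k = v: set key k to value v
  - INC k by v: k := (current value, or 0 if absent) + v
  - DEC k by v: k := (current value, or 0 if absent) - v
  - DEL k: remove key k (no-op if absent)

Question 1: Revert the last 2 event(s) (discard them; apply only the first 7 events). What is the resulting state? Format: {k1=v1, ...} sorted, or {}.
Answer: {x=-13, y=10, z=2}

Derivation:
Keep first 7 events (discard last 2):
  after event 1 (t=2: SET x = -2): {x=-2}
  after event 2 (t=10: DEC x by 11): {x=-13}
  after event 3 (t=12: INC z by 2): {x=-13, z=2}
  after event 4 (t=19: INC y by 5): {x=-13, y=5, z=2}
  after event 5 (t=29: SET x = -14): {x=-14, y=5, z=2}
  after event 6 (t=30: INC y by 5): {x=-14, y=10, z=2}
  after event 7 (t=38: INC x by 1): {x=-13, y=10, z=2}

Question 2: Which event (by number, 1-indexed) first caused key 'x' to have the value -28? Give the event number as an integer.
Looking for first event where x becomes -28:
  event 1: x = -2
  event 2: x = -13
  event 3: x = -13
  event 4: x = -13
  event 5: x = -14
  event 6: x = -14
  event 7: x = -13
  event 8: x -13 -> -28  <-- first match

Answer: 8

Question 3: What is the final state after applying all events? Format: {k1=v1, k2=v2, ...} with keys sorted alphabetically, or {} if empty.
Answer: {x=-28, y=17, z=2}

Derivation:
  after event 1 (t=2: SET x = -2): {x=-2}
  after event 2 (t=10: DEC x by 11): {x=-13}
  after event 3 (t=12: INC z by 2): {x=-13, z=2}
  after event 4 (t=19: INC y by 5): {x=-13, y=5, z=2}
  after event 5 (t=29: SET x = -14): {x=-14, y=5, z=2}
  after event 6 (t=30: INC y by 5): {x=-14, y=10, z=2}
  after event 7 (t=38: INC x by 1): {x=-13, y=10, z=2}
  after event 8 (t=48: DEC x by 15): {x=-28, y=10, z=2}
  after event 9 (t=56: INC y by 7): {x=-28, y=17, z=2}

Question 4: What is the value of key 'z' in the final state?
Track key 'z' through all 9 events:
  event 1 (t=2: SET x = -2): z unchanged
  event 2 (t=10: DEC x by 11): z unchanged
  event 3 (t=12: INC z by 2): z (absent) -> 2
  event 4 (t=19: INC y by 5): z unchanged
  event 5 (t=29: SET x = -14): z unchanged
  event 6 (t=30: INC y by 5): z unchanged
  event 7 (t=38: INC x by 1): z unchanged
  event 8 (t=48: DEC x by 15): z unchanged
  event 9 (t=56: INC y by 7): z unchanged
Final: z = 2

Answer: 2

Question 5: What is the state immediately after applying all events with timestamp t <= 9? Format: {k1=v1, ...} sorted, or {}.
Answer: {x=-2}

Derivation:
Apply events with t <= 9 (1 events):
  after event 1 (t=2: SET x = -2): {x=-2}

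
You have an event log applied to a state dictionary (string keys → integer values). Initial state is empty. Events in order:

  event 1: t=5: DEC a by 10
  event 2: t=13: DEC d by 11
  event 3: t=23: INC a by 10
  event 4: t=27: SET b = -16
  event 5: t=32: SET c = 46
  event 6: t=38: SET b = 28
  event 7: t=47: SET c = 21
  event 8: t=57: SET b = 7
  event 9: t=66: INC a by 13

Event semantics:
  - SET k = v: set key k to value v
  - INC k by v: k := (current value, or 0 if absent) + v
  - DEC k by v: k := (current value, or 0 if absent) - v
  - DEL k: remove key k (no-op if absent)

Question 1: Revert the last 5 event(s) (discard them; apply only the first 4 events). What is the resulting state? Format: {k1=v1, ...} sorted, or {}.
Keep first 4 events (discard last 5):
  after event 1 (t=5: DEC a by 10): {a=-10}
  after event 2 (t=13: DEC d by 11): {a=-10, d=-11}
  after event 3 (t=23: INC a by 10): {a=0, d=-11}
  after event 4 (t=27: SET b = -16): {a=0, b=-16, d=-11}

Answer: {a=0, b=-16, d=-11}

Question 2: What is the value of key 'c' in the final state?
Track key 'c' through all 9 events:
  event 1 (t=5: DEC a by 10): c unchanged
  event 2 (t=13: DEC d by 11): c unchanged
  event 3 (t=23: INC a by 10): c unchanged
  event 4 (t=27: SET b = -16): c unchanged
  event 5 (t=32: SET c = 46): c (absent) -> 46
  event 6 (t=38: SET b = 28): c unchanged
  event 7 (t=47: SET c = 21): c 46 -> 21
  event 8 (t=57: SET b = 7): c unchanged
  event 9 (t=66: INC a by 13): c unchanged
Final: c = 21

Answer: 21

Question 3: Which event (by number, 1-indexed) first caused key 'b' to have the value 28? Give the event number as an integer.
Answer: 6

Derivation:
Looking for first event where b becomes 28:
  event 4: b = -16
  event 5: b = -16
  event 6: b -16 -> 28  <-- first match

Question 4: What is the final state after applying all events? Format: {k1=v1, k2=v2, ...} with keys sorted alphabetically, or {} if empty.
Answer: {a=13, b=7, c=21, d=-11}

Derivation:
  after event 1 (t=5: DEC a by 10): {a=-10}
  after event 2 (t=13: DEC d by 11): {a=-10, d=-11}
  after event 3 (t=23: INC a by 10): {a=0, d=-11}
  after event 4 (t=27: SET b = -16): {a=0, b=-16, d=-11}
  after event 5 (t=32: SET c = 46): {a=0, b=-16, c=46, d=-11}
  after event 6 (t=38: SET b = 28): {a=0, b=28, c=46, d=-11}
  after event 7 (t=47: SET c = 21): {a=0, b=28, c=21, d=-11}
  after event 8 (t=57: SET b = 7): {a=0, b=7, c=21, d=-11}
  after event 9 (t=66: INC a by 13): {a=13, b=7, c=21, d=-11}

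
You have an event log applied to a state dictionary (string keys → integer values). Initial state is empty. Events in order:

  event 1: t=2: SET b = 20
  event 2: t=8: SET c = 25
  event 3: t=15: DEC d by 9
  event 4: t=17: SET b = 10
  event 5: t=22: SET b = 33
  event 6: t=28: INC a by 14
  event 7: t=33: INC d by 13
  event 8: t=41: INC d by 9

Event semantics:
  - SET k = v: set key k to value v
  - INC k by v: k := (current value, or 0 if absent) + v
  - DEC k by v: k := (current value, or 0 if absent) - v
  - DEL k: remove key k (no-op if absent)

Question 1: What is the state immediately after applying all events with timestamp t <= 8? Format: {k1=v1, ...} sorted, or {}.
Answer: {b=20, c=25}

Derivation:
Apply events with t <= 8 (2 events):
  after event 1 (t=2: SET b = 20): {b=20}
  after event 2 (t=8: SET c = 25): {b=20, c=25}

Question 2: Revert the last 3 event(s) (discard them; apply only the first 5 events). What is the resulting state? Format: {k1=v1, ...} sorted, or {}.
Keep first 5 events (discard last 3):
  after event 1 (t=2: SET b = 20): {b=20}
  after event 2 (t=8: SET c = 25): {b=20, c=25}
  after event 3 (t=15: DEC d by 9): {b=20, c=25, d=-9}
  after event 4 (t=17: SET b = 10): {b=10, c=25, d=-9}
  after event 5 (t=22: SET b = 33): {b=33, c=25, d=-9}

Answer: {b=33, c=25, d=-9}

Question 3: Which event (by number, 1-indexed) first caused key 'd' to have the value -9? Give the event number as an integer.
Looking for first event where d becomes -9:
  event 3: d (absent) -> -9  <-- first match

Answer: 3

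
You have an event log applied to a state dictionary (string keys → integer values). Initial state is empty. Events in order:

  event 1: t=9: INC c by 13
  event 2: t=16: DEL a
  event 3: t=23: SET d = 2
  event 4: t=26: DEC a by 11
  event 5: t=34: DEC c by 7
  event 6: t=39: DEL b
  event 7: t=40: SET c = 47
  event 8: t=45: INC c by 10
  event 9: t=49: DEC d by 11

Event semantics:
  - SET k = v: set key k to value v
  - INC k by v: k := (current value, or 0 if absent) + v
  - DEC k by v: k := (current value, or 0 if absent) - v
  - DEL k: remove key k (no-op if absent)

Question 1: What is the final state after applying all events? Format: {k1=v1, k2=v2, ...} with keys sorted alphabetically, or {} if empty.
  after event 1 (t=9: INC c by 13): {c=13}
  after event 2 (t=16: DEL a): {c=13}
  after event 3 (t=23: SET d = 2): {c=13, d=2}
  after event 4 (t=26: DEC a by 11): {a=-11, c=13, d=2}
  after event 5 (t=34: DEC c by 7): {a=-11, c=6, d=2}
  after event 6 (t=39: DEL b): {a=-11, c=6, d=2}
  after event 7 (t=40: SET c = 47): {a=-11, c=47, d=2}
  after event 8 (t=45: INC c by 10): {a=-11, c=57, d=2}
  after event 9 (t=49: DEC d by 11): {a=-11, c=57, d=-9}

Answer: {a=-11, c=57, d=-9}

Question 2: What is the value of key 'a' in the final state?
Answer: -11

Derivation:
Track key 'a' through all 9 events:
  event 1 (t=9: INC c by 13): a unchanged
  event 2 (t=16: DEL a): a (absent) -> (absent)
  event 3 (t=23: SET d = 2): a unchanged
  event 4 (t=26: DEC a by 11): a (absent) -> -11
  event 5 (t=34: DEC c by 7): a unchanged
  event 6 (t=39: DEL b): a unchanged
  event 7 (t=40: SET c = 47): a unchanged
  event 8 (t=45: INC c by 10): a unchanged
  event 9 (t=49: DEC d by 11): a unchanged
Final: a = -11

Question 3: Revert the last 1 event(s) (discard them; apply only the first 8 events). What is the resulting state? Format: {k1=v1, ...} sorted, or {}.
Answer: {a=-11, c=57, d=2}

Derivation:
Keep first 8 events (discard last 1):
  after event 1 (t=9: INC c by 13): {c=13}
  after event 2 (t=16: DEL a): {c=13}
  after event 3 (t=23: SET d = 2): {c=13, d=2}
  after event 4 (t=26: DEC a by 11): {a=-11, c=13, d=2}
  after event 5 (t=34: DEC c by 7): {a=-11, c=6, d=2}
  after event 6 (t=39: DEL b): {a=-11, c=6, d=2}
  after event 7 (t=40: SET c = 47): {a=-11, c=47, d=2}
  after event 8 (t=45: INC c by 10): {a=-11, c=57, d=2}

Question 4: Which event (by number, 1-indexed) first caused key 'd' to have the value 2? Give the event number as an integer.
Answer: 3

Derivation:
Looking for first event where d becomes 2:
  event 3: d (absent) -> 2  <-- first match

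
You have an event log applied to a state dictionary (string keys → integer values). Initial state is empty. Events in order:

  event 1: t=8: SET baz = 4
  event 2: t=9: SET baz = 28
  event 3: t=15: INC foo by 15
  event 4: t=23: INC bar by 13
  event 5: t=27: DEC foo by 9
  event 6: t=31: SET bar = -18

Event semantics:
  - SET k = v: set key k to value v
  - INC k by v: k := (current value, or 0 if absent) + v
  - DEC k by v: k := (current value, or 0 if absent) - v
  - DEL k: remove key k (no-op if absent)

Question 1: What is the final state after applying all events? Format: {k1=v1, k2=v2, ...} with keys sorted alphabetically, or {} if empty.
  after event 1 (t=8: SET baz = 4): {baz=4}
  after event 2 (t=9: SET baz = 28): {baz=28}
  after event 3 (t=15: INC foo by 15): {baz=28, foo=15}
  after event 4 (t=23: INC bar by 13): {bar=13, baz=28, foo=15}
  after event 5 (t=27: DEC foo by 9): {bar=13, baz=28, foo=6}
  after event 6 (t=31: SET bar = -18): {bar=-18, baz=28, foo=6}

Answer: {bar=-18, baz=28, foo=6}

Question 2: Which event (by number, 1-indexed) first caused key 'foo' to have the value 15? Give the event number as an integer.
Answer: 3

Derivation:
Looking for first event where foo becomes 15:
  event 3: foo (absent) -> 15  <-- first match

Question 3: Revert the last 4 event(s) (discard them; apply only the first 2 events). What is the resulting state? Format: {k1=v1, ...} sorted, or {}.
Answer: {baz=28}

Derivation:
Keep first 2 events (discard last 4):
  after event 1 (t=8: SET baz = 4): {baz=4}
  after event 2 (t=9: SET baz = 28): {baz=28}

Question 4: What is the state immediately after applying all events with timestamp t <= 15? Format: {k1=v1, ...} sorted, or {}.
Answer: {baz=28, foo=15}

Derivation:
Apply events with t <= 15 (3 events):
  after event 1 (t=8: SET baz = 4): {baz=4}
  after event 2 (t=9: SET baz = 28): {baz=28}
  after event 3 (t=15: INC foo by 15): {baz=28, foo=15}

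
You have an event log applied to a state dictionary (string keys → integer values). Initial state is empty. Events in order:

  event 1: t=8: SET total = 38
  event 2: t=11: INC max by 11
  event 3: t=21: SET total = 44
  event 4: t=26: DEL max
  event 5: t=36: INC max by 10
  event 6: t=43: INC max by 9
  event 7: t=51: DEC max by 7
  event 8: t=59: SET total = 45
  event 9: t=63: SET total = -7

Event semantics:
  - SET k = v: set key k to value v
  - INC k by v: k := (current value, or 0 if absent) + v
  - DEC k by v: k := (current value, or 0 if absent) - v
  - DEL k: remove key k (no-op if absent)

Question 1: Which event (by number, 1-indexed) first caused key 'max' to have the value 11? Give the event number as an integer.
Answer: 2

Derivation:
Looking for first event where max becomes 11:
  event 2: max (absent) -> 11  <-- first match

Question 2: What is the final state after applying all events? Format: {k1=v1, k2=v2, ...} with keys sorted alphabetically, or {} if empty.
Answer: {max=12, total=-7}

Derivation:
  after event 1 (t=8: SET total = 38): {total=38}
  after event 2 (t=11: INC max by 11): {max=11, total=38}
  after event 3 (t=21: SET total = 44): {max=11, total=44}
  after event 4 (t=26: DEL max): {total=44}
  after event 5 (t=36: INC max by 10): {max=10, total=44}
  after event 6 (t=43: INC max by 9): {max=19, total=44}
  after event 7 (t=51: DEC max by 7): {max=12, total=44}
  after event 8 (t=59: SET total = 45): {max=12, total=45}
  after event 9 (t=63: SET total = -7): {max=12, total=-7}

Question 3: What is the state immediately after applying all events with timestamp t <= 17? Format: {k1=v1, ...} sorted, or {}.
Answer: {max=11, total=38}

Derivation:
Apply events with t <= 17 (2 events):
  after event 1 (t=8: SET total = 38): {total=38}
  after event 2 (t=11: INC max by 11): {max=11, total=38}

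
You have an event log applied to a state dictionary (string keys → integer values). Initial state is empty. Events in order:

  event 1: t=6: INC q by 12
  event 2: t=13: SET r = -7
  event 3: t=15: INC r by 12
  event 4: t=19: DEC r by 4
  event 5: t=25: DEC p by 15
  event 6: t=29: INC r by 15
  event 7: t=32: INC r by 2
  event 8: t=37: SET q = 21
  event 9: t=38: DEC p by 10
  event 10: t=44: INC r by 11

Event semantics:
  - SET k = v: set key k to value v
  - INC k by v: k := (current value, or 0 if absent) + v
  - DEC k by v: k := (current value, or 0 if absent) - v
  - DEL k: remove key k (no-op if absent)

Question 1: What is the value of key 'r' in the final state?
Answer: 29

Derivation:
Track key 'r' through all 10 events:
  event 1 (t=6: INC q by 12): r unchanged
  event 2 (t=13: SET r = -7): r (absent) -> -7
  event 3 (t=15: INC r by 12): r -7 -> 5
  event 4 (t=19: DEC r by 4): r 5 -> 1
  event 5 (t=25: DEC p by 15): r unchanged
  event 6 (t=29: INC r by 15): r 1 -> 16
  event 7 (t=32: INC r by 2): r 16 -> 18
  event 8 (t=37: SET q = 21): r unchanged
  event 9 (t=38: DEC p by 10): r unchanged
  event 10 (t=44: INC r by 11): r 18 -> 29
Final: r = 29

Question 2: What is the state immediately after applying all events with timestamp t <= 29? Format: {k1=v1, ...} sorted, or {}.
Apply events with t <= 29 (6 events):
  after event 1 (t=6: INC q by 12): {q=12}
  after event 2 (t=13: SET r = -7): {q=12, r=-7}
  after event 3 (t=15: INC r by 12): {q=12, r=5}
  after event 4 (t=19: DEC r by 4): {q=12, r=1}
  after event 5 (t=25: DEC p by 15): {p=-15, q=12, r=1}
  after event 6 (t=29: INC r by 15): {p=-15, q=12, r=16}

Answer: {p=-15, q=12, r=16}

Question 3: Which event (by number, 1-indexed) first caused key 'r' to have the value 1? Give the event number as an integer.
Answer: 4

Derivation:
Looking for first event where r becomes 1:
  event 2: r = -7
  event 3: r = 5
  event 4: r 5 -> 1  <-- first match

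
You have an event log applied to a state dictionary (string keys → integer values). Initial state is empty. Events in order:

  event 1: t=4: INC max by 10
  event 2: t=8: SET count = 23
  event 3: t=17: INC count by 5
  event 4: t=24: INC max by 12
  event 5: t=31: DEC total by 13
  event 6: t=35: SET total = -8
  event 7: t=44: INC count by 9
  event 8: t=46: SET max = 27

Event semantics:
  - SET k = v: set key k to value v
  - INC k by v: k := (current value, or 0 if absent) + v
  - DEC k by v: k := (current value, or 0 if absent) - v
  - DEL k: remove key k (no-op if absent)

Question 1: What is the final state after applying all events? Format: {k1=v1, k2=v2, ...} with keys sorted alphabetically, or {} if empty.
  after event 1 (t=4: INC max by 10): {max=10}
  after event 2 (t=8: SET count = 23): {count=23, max=10}
  after event 3 (t=17: INC count by 5): {count=28, max=10}
  after event 4 (t=24: INC max by 12): {count=28, max=22}
  after event 5 (t=31: DEC total by 13): {count=28, max=22, total=-13}
  after event 6 (t=35: SET total = -8): {count=28, max=22, total=-8}
  after event 7 (t=44: INC count by 9): {count=37, max=22, total=-8}
  after event 8 (t=46: SET max = 27): {count=37, max=27, total=-8}

Answer: {count=37, max=27, total=-8}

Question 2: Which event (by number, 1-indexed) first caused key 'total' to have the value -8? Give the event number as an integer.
Answer: 6

Derivation:
Looking for first event where total becomes -8:
  event 5: total = -13
  event 6: total -13 -> -8  <-- first match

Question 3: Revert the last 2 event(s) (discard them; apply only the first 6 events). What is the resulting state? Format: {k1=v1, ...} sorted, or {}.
Answer: {count=28, max=22, total=-8}

Derivation:
Keep first 6 events (discard last 2):
  after event 1 (t=4: INC max by 10): {max=10}
  after event 2 (t=8: SET count = 23): {count=23, max=10}
  after event 3 (t=17: INC count by 5): {count=28, max=10}
  after event 4 (t=24: INC max by 12): {count=28, max=22}
  after event 5 (t=31: DEC total by 13): {count=28, max=22, total=-13}
  after event 6 (t=35: SET total = -8): {count=28, max=22, total=-8}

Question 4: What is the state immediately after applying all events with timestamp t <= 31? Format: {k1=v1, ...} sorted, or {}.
Answer: {count=28, max=22, total=-13}

Derivation:
Apply events with t <= 31 (5 events):
  after event 1 (t=4: INC max by 10): {max=10}
  after event 2 (t=8: SET count = 23): {count=23, max=10}
  after event 3 (t=17: INC count by 5): {count=28, max=10}
  after event 4 (t=24: INC max by 12): {count=28, max=22}
  after event 5 (t=31: DEC total by 13): {count=28, max=22, total=-13}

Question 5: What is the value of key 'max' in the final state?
Answer: 27

Derivation:
Track key 'max' through all 8 events:
  event 1 (t=4: INC max by 10): max (absent) -> 10
  event 2 (t=8: SET count = 23): max unchanged
  event 3 (t=17: INC count by 5): max unchanged
  event 4 (t=24: INC max by 12): max 10 -> 22
  event 5 (t=31: DEC total by 13): max unchanged
  event 6 (t=35: SET total = -8): max unchanged
  event 7 (t=44: INC count by 9): max unchanged
  event 8 (t=46: SET max = 27): max 22 -> 27
Final: max = 27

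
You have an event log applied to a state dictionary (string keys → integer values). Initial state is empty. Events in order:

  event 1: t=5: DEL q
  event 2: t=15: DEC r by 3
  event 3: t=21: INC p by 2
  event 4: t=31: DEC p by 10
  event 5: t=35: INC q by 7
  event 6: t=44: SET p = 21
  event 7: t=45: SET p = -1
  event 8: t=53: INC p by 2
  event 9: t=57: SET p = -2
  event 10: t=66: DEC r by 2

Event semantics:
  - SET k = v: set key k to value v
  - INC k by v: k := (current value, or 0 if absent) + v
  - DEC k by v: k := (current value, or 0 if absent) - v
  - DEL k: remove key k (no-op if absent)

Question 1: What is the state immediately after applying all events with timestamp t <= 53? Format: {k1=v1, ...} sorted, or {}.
Answer: {p=1, q=7, r=-3}

Derivation:
Apply events with t <= 53 (8 events):
  after event 1 (t=5: DEL q): {}
  after event 2 (t=15: DEC r by 3): {r=-3}
  after event 3 (t=21: INC p by 2): {p=2, r=-3}
  after event 4 (t=31: DEC p by 10): {p=-8, r=-3}
  after event 5 (t=35: INC q by 7): {p=-8, q=7, r=-3}
  after event 6 (t=44: SET p = 21): {p=21, q=7, r=-3}
  after event 7 (t=45: SET p = -1): {p=-1, q=7, r=-3}
  after event 8 (t=53: INC p by 2): {p=1, q=7, r=-3}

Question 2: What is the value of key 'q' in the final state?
Track key 'q' through all 10 events:
  event 1 (t=5: DEL q): q (absent) -> (absent)
  event 2 (t=15: DEC r by 3): q unchanged
  event 3 (t=21: INC p by 2): q unchanged
  event 4 (t=31: DEC p by 10): q unchanged
  event 5 (t=35: INC q by 7): q (absent) -> 7
  event 6 (t=44: SET p = 21): q unchanged
  event 7 (t=45: SET p = -1): q unchanged
  event 8 (t=53: INC p by 2): q unchanged
  event 9 (t=57: SET p = -2): q unchanged
  event 10 (t=66: DEC r by 2): q unchanged
Final: q = 7

Answer: 7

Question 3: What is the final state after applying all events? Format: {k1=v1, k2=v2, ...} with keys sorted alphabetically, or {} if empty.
Answer: {p=-2, q=7, r=-5}

Derivation:
  after event 1 (t=5: DEL q): {}
  after event 2 (t=15: DEC r by 3): {r=-3}
  after event 3 (t=21: INC p by 2): {p=2, r=-3}
  after event 4 (t=31: DEC p by 10): {p=-8, r=-3}
  after event 5 (t=35: INC q by 7): {p=-8, q=7, r=-3}
  after event 6 (t=44: SET p = 21): {p=21, q=7, r=-3}
  after event 7 (t=45: SET p = -1): {p=-1, q=7, r=-3}
  after event 8 (t=53: INC p by 2): {p=1, q=7, r=-3}
  after event 9 (t=57: SET p = -2): {p=-2, q=7, r=-3}
  after event 10 (t=66: DEC r by 2): {p=-2, q=7, r=-5}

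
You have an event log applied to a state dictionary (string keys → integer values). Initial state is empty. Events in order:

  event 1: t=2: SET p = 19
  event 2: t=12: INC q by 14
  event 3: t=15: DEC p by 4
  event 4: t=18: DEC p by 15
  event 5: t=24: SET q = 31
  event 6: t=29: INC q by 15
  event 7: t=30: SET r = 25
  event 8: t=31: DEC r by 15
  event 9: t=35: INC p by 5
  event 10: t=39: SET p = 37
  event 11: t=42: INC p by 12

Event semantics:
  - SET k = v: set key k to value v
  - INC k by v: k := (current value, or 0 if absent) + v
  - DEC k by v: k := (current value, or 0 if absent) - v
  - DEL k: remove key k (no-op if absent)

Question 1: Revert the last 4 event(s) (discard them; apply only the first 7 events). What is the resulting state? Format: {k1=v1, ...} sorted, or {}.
Keep first 7 events (discard last 4):
  after event 1 (t=2: SET p = 19): {p=19}
  after event 2 (t=12: INC q by 14): {p=19, q=14}
  after event 3 (t=15: DEC p by 4): {p=15, q=14}
  after event 4 (t=18: DEC p by 15): {p=0, q=14}
  after event 5 (t=24: SET q = 31): {p=0, q=31}
  after event 6 (t=29: INC q by 15): {p=0, q=46}
  after event 7 (t=30: SET r = 25): {p=0, q=46, r=25}

Answer: {p=0, q=46, r=25}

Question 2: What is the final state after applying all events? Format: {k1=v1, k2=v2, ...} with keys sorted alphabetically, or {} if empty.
  after event 1 (t=2: SET p = 19): {p=19}
  after event 2 (t=12: INC q by 14): {p=19, q=14}
  after event 3 (t=15: DEC p by 4): {p=15, q=14}
  after event 4 (t=18: DEC p by 15): {p=0, q=14}
  after event 5 (t=24: SET q = 31): {p=0, q=31}
  after event 6 (t=29: INC q by 15): {p=0, q=46}
  after event 7 (t=30: SET r = 25): {p=0, q=46, r=25}
  after event 8 (t=31: DEC r by 15): {p=0, q=46, r=10}
  after event 9 (t=35: INC p by 5): {p=5, q=46, r=10}
  after event 10 (t=39: SET p = 37): {p=37, q=46, r=10}
  after event 11 (t=42: INC p by 12): {p=49, q=46, r=10}

Answer: {p=49, q=46, r=10}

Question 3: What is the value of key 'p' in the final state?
Answer: 49

Derivation:
Track key 'p' through all 11 events:
  event 1 (t=2: SET p = 19): p (absent) -> 19
  event 2 (t=12: INC q by 14): p unchanged
  event 3 (t=15: DEC p by 4): p 19 -> 15
  event 4 (t=18: DEC p by 15): p 15 -> 0
  event 5 (t=24: SET q = 31): p unchanged
  event 6 (t=29: INC q by 15): p unchanged
  event 7 (t=30: SET r = 25): p unchanged
  event 8 (t=31: DEC r by 15): p unchanged
  event 9 (t=35: INC p by 5): p 0 -> 5
  event 10 (t=39: SET p = 37): p 5 -> 37
  event 11 (t=42: INC p by 12): p 37 -> 49
Final: p = 49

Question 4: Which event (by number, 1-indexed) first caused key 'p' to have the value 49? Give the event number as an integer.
Answer: 11

Derivation:
Looking for first event where p becomes 49:
  event 1: p = 19
  event 2: p = 19
  event 3: p = 15
  event 4: p = 0
  event 5: p = 0
  event 6: p = 0
  event 7: p = 0
  event 8: p = 0
  event 9: p = 5
  event 10: p = 37
  event 11: p 37 -> 49  <-- first match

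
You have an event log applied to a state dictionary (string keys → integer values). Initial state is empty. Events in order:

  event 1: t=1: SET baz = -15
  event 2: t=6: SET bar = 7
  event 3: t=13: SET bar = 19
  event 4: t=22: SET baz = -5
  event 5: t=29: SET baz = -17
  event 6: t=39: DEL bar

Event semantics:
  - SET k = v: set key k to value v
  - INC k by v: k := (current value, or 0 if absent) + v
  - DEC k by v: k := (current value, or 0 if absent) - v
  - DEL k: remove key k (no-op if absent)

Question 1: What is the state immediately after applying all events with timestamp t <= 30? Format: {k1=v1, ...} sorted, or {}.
Answer: {bar=19, baz=-17}

Derivation:
Apply events with t <= 30 (5 events):
  after event 1 (t=1: SET baz = -15): {baz=-15}
  after event 2 (t=6: SET bar = 7): {bar=7, baz=-15}
  after event 3 (t=13: SET bar = 19): {bar=19, baz=-15}
  after event 4 (t=22: SET baz = -5): {bar=19, baz=-5}
  after event 5 (t=29: SET baz = -17): {bar=19, baz=-17}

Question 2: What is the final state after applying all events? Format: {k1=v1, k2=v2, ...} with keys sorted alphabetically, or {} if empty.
Answer: {baz=-17}

Derivation:
  after event 1 (t=1: SET baz = -15): {baz=-15}
  after event 2 (t=6: SET bar = 7): {bar=7, baz=-15}
  after event 3 (t=13: SET bar = 19): {bar=19, baz=-15}
  after event 4 (t=22: SET baz = -5): {bar=19, baz=-5}
  after event 5 (t=29: SET baz = -17): {bar=19, baz=-17}
  after event 6 (t=39: DEL bar): {baz=-17}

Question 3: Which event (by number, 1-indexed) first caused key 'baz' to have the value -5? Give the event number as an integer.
Answer: 4

Derivation:
Looking for first event where baz becomes -5:
  event 1: baz = -15
  event 2: baz = -15
  event 3: baz = -15
  event 4: baz -15 -> -5  <-- first match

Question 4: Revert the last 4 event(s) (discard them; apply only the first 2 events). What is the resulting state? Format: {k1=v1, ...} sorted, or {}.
Keep first 2 events (discard last 4):
  after event 1 (t=1: SET baz = -15): {baz=-15}
  after event 2 (t=6: SET bar = 7): {bar=7, baz=-15}

Answer: {bar=7, baz=-15}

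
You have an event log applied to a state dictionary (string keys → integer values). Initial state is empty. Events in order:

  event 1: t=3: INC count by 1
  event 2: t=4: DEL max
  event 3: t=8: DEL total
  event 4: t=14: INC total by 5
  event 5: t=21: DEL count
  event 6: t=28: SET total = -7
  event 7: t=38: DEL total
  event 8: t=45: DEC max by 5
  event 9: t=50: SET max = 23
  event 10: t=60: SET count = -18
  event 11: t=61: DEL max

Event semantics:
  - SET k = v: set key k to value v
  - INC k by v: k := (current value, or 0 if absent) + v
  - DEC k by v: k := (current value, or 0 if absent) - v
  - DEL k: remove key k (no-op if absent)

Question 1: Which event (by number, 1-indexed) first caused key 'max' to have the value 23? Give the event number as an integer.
Answer: 9

Derivation:
Looking for first event where max becomes 23:
  event 8: max = -5
  event 9: max -5 -> 23  <-- first match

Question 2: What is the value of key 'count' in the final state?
Track key 'count' through all 11 events:
  event 1 (t=3: INC count by 1): count (absent) -> 1
  event 2 (t=4: DEL max): count unchanged
  event 3 (t=8: DEL total): count unchanged
  event 4 (t=14: INC total by 5): count unchanged
  event 5 (t=21: DEL count): count 1 -> (absent)
  event 6 (t=28: SET total = -7): count unchanged
  event 7 (t=38: DEL total): count unchanged
  event 8 (t=45: DEC max by 5): count unchanged
  event 9 (t=50: SET max = 23): count unchanged
  event 10 (t=60: SET count = -18): count (absent) -> -18
  event 11 (t=61: DEL max): count unchanged
Final: count = -18

Answer: -18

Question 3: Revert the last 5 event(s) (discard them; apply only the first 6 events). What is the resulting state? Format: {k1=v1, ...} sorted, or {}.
Keep first 6 events (discard last 5):
  after event 1 (t=3: INC count by 1): {count=1}
  after event 2 (t=4: DEL max): {count=1}
  after event 3 (t=8: DEL total): {count=1}
  after event 4 (t=14: INC total by 5): {count=1, total=5}
  after event 5 (t=21: DEL count): {total=5}
  after event 6 (t=28: SET total = -7): {total=-7}

Answer: {total=-7}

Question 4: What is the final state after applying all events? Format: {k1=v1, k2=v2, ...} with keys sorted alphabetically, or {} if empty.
Answer: {count=-18}

Derivation:
  after event 1 (t=3: INC count by 1): {count=1}
  after event 2 (t=4: DEL max): {count=1}
  after event 3 (t=8: DEL total): {count=1}
  after event 4 (t=14: INC total by 5): {count=1, total=5}
  after event 5 (t=21: DEL count): {total=5}
  after event 6 (t=28: SET total = -7): {total=-7}
  after event 7 (t=38: DEL total): {}
  after event 8 (t=45: DEC max by 5): {max=-5}
  after event 9 (t=50: SET max = 23): {max=23}
  after event 10 (t=60: SET count = -18): {count=-18, max=23}
  after event 11 (t=61: DEL max): {count=-18}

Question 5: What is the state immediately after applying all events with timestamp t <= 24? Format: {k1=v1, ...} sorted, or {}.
Apply events with t <= 24 (5 events):
  after event 1 (t=3: INC count by 1): {count=1}
  after event 2 (t=4: DEL max): {count=1}
  after event 3 (t=8: DEL total): {count=1}
  after event 4 (t=14: INC total by 5): {count=1, total=5}
  after event 5 (t=21: DEL count): {total=5}

Answer: {total=5}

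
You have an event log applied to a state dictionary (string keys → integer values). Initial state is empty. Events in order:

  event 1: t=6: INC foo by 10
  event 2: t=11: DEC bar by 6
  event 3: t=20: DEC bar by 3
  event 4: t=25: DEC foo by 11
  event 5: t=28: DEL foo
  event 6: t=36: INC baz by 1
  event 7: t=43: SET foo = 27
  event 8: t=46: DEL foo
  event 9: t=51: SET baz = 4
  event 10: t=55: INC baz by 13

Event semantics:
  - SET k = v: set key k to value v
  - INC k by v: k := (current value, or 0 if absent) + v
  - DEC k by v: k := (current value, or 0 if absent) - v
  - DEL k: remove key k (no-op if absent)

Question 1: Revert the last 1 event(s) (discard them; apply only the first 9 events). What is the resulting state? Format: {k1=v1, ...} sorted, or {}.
Answer: {bar=-9, baz=4}

Derivation:
Keep first 9 events (discard last 1):
  after event 1 (t=6: INC foo by 10): {foo=10}
  after event 2 (t=11: DEC bar by 6): {bar=-6, foo=10}
  after event 3 (t=20: DEC bar by 3): {bar=-9, foo=10}
  after event 4 (t=25: DEC foo by 11): {bar=-9, foo=-1}
  after event 5 (t=28: DEL foo): {bar=-9}
  after event 6 (t=36: INC baz by 1): {bar=-9, baz=1}
  after event 7 (t=43: SET foo = 27): {bar=-9, baz=1, foo=27}
  after event 8 (t=46: DEL foo): {bar=-9, baz=1}
  after event 9 (t=51: SET baz = 4): {bar=-9, baz=4}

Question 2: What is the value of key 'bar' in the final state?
Track key 'bar' through all 10 events:
  event 1 (t=6: INC foo by 10): bar unchanged
  event 2 (t=11: DEC bar by 6): bar (absent) -> -6
  event 3 (t=20: DEC bar by 3): bar -6 -> -9
  event 4 (t=25: DEC foo by 11): bar unchanged
  event 5 (t=28: DEL foo): bar unchanged
  event 6 (t=36: INC baz by 1): bar unchanged
  event 7 (t=43: SET foo = 27): bar unchanged
  event 8 (t=46: DEL foo): bar unchanged
  event 9 (t=51: SET baz = 4): bar unchanged
  event 10 (t=55: INC baz by 13): bar unchanged
Final: bar = -9

Answer: -9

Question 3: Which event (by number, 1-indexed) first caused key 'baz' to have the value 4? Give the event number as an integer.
Answer: 9

Derivation:
Looking for first event where baz becomes 4:
  event 6: baz = 1
  event 7: baz = 1
  event 8: baz = 1
  event 9: baz 1 -> 4  <-- first match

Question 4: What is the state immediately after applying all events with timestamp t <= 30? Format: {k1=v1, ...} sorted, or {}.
Answer: {bar=-9}

Derivation:
Apply events with t <= 30 (5 events):
  after event 1 (t=6: INC foo by 10): {foo=10}
  after event 2 (t=11: DEC bar by 6): {bar=-6, foo=10}
  after event 3 (t=20: DEC bar by 3): {bar=-9, foo=10}
  after event 4 (t=25: DEC foo by 11): {bar=-9, foo=-1}
  after event 5 (t=28: DEL foo): {bar=-9}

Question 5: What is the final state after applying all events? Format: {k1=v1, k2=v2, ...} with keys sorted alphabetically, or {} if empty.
Answer: {bar=-9, baz=17}

Derivation:
  after event 1 (t=6: INC foo by 10): {foo=10}
  after event 2 (t=11: DEC bar by 6): {bar=-6, foo=10}
  after event 3 (t=20: DEC bar by 3): {bar=-9, foo=10}
  after event 4 (t=25: DEC foo by 11): {bar=-9, foo=-1}
  after event 5 (t=28: DEL foo): {bar=-9}
  after event 6 (t=36: INC baz by 1): {bar=-9, baz=1}
  after event 7 (t=43: SET foo = 27): {bar=-9, baz=1, foo=27}
  after event 8 (t=46: DEL foo): {bar=-9, baz=1}
  after event 9 (t=51: SET baz = 4): {bar=-9, baz=4}
  after event 10 (t=55: INC baz by 13): {bar=-9, baz=17}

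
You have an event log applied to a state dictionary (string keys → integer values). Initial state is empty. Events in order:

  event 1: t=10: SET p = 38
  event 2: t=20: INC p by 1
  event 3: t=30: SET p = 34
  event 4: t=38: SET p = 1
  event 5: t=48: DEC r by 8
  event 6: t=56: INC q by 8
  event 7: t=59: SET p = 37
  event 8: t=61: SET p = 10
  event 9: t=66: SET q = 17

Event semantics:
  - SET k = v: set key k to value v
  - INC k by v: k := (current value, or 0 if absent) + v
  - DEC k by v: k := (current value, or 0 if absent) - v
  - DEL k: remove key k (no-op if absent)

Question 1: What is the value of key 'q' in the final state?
Answer: 17

Derivation:
Track key 'q' through all 9 events:
  event 1 (t=10: SET p = 38): q unchanged
  event 2 (t=20: INC p by 1): q unchanged
  event 3 (t=30: SET p = 34): q unchanged
  event 4 (t=38: SET p = 1): q unchanged
  event 5 (t=48: DEC r by 8): q unchanged
  event 6 (t=56: INC q by 8): q (absent) -> 8
  event 7 (t=59: SET p = 37): q unchanged
  event 8 (t=61: SET p = 10): q unchanged
  event 9 (t=66: SET q = 17): q 8 -> 17
Final: q = 17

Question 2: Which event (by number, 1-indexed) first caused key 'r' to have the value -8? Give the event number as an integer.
Answer: 5

Derivation:
Looking for first event where r becomes -8:
  event 5: r (absent) -> -8  <-- first match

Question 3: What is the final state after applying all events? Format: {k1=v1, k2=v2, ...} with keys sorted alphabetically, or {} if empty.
  after event 1 (t=10: SET p = 38): {p=38}
  after event 2 (t=20: INC p by 1): {p=39}
  after event 3 (t=30: SET p = 34): {p=34}
  after event 4 (t=38: SET p = 1): {p=1}
  after event 5 (t=48: DEC r by 8): {p=1, r=-8}
  after event 6 (t=56: INC q by 8): {p=1, q=8, r=-8}
  after event 7 (t=59: SET p = 37): {p=37, q=8, r=-8}
  after event 8 (t=61: SET p = 10): {p=10, q=8, r=-8}
  after event 9 (t=66: SET q = 17): {p=10, q=17, r=-8}

Answer: {p=10, q=17, r=-8}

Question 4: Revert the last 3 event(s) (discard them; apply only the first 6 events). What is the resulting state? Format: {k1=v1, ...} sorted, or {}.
Answer: {p=1, q=8, r=-8}

Derivation:
Keep first 6 events (discard last 3):
  after event 1 (t=10: SET p = 38): {p=38}
  after event 2 (t=20: INC p by 1): {p=39}
  after event 3 (t=30: SET p = 34): {p=34}
  after event 4 (t=38: SET p = 1): {p=1}
  after event 5 (t=48: DEC r by 8): {p=1, r=-8}
  after event 6 (t=56: INC q by 8): {p=1, q=8, r=-8}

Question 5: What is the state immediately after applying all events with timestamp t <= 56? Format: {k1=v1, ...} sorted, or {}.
Answer: {p=1, q=8, r=-8}

Derivation:
Apply events with t <= 56 (6 events):
  after event 1 (t=10: SET p = 38): {p=38}
  after event 2 (t=20: INC p by 1): {p=39}
  after event 3 (t=30: SET p = 34): {p=34}
  after event 4 (t=38: SET p = 1): {p=1}
  after event 5 (t=48: DEC r by 8): {p=1, r=-8}
  after event 6 (t=56: INC q by 8): {p=1, q=8, r=-8}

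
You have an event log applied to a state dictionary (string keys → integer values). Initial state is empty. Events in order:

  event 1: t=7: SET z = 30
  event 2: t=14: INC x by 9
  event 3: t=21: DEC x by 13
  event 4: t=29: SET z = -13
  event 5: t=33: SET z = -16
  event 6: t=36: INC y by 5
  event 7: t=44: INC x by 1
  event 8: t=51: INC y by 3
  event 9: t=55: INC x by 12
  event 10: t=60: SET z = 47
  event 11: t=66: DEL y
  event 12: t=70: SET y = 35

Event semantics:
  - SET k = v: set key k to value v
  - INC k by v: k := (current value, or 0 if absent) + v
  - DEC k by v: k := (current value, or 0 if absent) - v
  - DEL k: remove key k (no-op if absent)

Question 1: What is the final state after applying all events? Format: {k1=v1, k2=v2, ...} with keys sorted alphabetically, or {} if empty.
Answer: {x=9, y=35, z=47}

Derivation:
  after event 1 (t=7: SET z = 30): {z=30}
  after event 2 (t=14: INC x by 9): {x=9, z=30}
  after event 3 (t=21: DEC x by 13): {x=-4, z=30}
  after event 4 (t=29: SET z = -13): {x=-4, z=-13}
  after event 5 (t=33: SET z = -16): {x=-4, z=-16}
  after event 6 (t=36: INC y by 5): {x=-4, y=5, z=-16}
  after event 7 (t=44: INC x by 1): {x=-3, y=5, z=-16}
  after event 8 (t=51: INC y by 3): {x=-3, y=8, z=-16}
  after event 9 (t=55: INC x by 12): {x=9, y=8, z=-16}
  after event 10 (t=60: SET z = 47): {x=9, y=8, z=47}
  after event 11 (t=66: DEL y): {x=9, z=47}
  after event 12 (t=70: SET y = 35): {x=9, y=35, z=47}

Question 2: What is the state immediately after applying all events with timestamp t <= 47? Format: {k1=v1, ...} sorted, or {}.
Answer: {x=-3, y=5, z=-16}

Derivation:
Apply events with t <= 47 (7 events):
  after event 1 (t=7: SET z = 30): {z=30}
  after event 2 (t=14: INC x by 9): {x=9, z=30}
  after event 3 (t=21: DEC x by 13): {x=-4, z=30}
  after event 4 (t=29: SET z = -13): {x=-4, z=-13}
  after event 5 (t=33: SET z = -16): {x=-4, z=-16}
  after event 6 (t=36: INC y by 5): {x=-4, y=5, z=-16}
  after event 7 (t=44: INC x by 1): {x=-3, y=5, z=-16}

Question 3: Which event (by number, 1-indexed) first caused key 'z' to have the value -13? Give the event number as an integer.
Answer: 4

Derivation:
Looking for first event where z becomes -13:
  event 1: z = 30
  event 2: z = 30
  event 3: z = 30
  event 4: z 30 -> -13  <-- first match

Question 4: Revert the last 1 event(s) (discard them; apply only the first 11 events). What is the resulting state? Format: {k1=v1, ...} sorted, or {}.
Keep first 11 events (discard last 1):
  after event 1 (t=7: SET z = 30): {z=30}
  after event 2 (t=14: INC x by 9): {x=9, z=30}
  after event 3 (t=21: DEC x by 13): {x=-4, z=30}
  after event 4 (t=29: SET z = -13): {x=-4, z=-13}
  after event 5 (t=33: SET z = -16): {x=-4, z=-16}
  after event 6 (t=36: INC y by 5): {x=-4, y=5, z=-16}
  after event 7 (t=44: INC x by 1): {x=-3, y=5, z=-16}
  after event 8 (t=51: INC y by 3): {x=-3, y=8, z=-16}
  after event 9 (t=55: INC x by 12): {x=9, y=8, z=-16}
  after event 10 (t=60: SET z = 47): {x=9, y=8, z=47}
  after event 11 (t=66: DEL y): {x=9, z=47}

Answer: {x=9, z=47}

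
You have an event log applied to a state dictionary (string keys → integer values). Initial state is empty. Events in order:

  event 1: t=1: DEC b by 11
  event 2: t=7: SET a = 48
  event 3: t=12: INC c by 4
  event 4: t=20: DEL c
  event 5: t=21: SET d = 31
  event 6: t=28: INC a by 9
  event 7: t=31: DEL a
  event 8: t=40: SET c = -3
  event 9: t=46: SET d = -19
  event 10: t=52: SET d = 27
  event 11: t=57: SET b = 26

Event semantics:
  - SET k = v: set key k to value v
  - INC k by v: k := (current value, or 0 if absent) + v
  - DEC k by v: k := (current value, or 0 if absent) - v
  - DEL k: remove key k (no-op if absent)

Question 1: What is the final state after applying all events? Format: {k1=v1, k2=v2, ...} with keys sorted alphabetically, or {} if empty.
Answer: {b=26, c=-3, d=27}

Derivation:
  after event 1 (t=1: DEC b by 11): {b=-11}
  after event 2 (t=7: SET a = 48): {a=48, b=-11}
  after event 3 (t=12: INC c by 4): {a=48, b=-11, c=4}
  after event 4 (t=20: DEL c): {a=48, b=-11}
  after event 5 (t=21: SET d = 31): {a=48, b=-11, d=31}
  after event 6 (t=28: INC a by 9): {a=57, b=-11, d=31}
  after event 7 (t=31: DEL a): {b=-11, d=31}
  after event 8 (t=40: SET c = -3): {b=-11, c=-3, d=31}
  after event 9 (t=46: SET d = -19): {b=-11, c=-3, d=-19}
  after event 10 (t=52: SET d = 27): {b=-11, c=-3, d=27}
  after event 11 (t=57: SET b = 26): {b=26, c=-3, d=27}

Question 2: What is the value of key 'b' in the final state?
Answer: 26

Derivation:
Track key 'b' through all 11 events:
  event 1 (t=1: DEC b by 11): b (absent) -> -11
  event 2 (t=7: SET a = 48): b unchanged
  event 3 (t=12: INC c by 4): b unchanged
  event 4 (t=20: DEL c): b unchanged
  event 5 (t=21: SET d = 31): b unchanged
  event 6 (t=28: INC a by 9): b unchanged
  event 7 (t=31: DEL a): b unchanged
  event 8 (t=40: SET c = -3): b unchanged
  event 9 (t=46: SET d = -19): b unchanged
  event 10 (t=52: SET d = 27): b unchanged
  event 11 (t=57: SET b = 26): b -11 -> 26
Final: b = 26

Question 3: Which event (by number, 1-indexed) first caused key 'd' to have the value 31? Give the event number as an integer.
Looking for first event where d becomes 31:
  event 5: d (absent) -> 31  <-- first match

Answer: 5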